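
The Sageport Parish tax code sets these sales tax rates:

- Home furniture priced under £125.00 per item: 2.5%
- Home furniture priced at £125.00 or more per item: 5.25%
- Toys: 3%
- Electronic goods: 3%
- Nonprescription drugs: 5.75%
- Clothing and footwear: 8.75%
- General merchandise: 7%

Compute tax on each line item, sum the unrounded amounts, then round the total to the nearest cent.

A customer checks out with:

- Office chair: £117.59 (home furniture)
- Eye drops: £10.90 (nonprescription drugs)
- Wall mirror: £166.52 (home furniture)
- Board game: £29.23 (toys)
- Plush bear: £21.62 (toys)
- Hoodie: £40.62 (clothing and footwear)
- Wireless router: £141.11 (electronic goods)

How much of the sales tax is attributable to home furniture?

£11.68

Office chair £117.59: home furniture, under £125.00 → 2.5% → £2.93975
Wall mirror £166.52: home furniture, £125.00 or more → 5.25% → £8.7423
Tax on home furniture: unrounded sum = £11.68205 → £11.68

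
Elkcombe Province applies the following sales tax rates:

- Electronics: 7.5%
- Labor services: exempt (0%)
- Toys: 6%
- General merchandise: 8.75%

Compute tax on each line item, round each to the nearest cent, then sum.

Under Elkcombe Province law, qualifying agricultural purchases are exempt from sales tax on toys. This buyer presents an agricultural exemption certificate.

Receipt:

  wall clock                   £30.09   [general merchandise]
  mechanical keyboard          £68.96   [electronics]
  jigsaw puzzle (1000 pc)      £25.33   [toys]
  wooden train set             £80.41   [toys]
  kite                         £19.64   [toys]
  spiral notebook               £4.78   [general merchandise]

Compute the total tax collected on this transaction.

£8.22

Wall clock £30.09: general merchandise → 8.75% → £2.63
Mechanical keyboard £68.96: electronics → 7.5% → £5.17
Jigsaw puzzle (1000 pc) £25.33: toys, buyer-exempt → 0% → £0.00
Wooden train set £80.41: toys, buyer-exempt → 0% → £0.00
Kite £19.64: toys, buyer-exempt → 0% → £0.00
Spiral notebook £4.78: general merchandise → 8.75% → £0.42
Total tax = £2.63 + £5.17 + £0.42 = £8.22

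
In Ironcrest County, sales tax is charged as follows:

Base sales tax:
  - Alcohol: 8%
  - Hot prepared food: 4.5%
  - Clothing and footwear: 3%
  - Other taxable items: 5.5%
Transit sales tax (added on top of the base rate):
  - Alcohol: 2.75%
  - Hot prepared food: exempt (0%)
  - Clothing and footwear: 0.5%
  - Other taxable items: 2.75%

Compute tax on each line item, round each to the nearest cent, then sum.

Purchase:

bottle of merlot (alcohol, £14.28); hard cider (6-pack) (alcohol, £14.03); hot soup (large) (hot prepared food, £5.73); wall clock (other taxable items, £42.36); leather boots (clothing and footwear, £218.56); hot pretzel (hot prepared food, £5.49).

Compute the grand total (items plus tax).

£315.15

Bottle of merlot £14.28: alcohol → 8% + 2.75% transit = 10.75% → £1.54
Hard cider (6-pack) £14.03: alcohol → 8% + 2.75% transit = 10.75% → £1.51
Hot soup (large) £5.73: hot prepared food → 4.5% + 0% transit = 4.5% → £0.26
Wall clock £42.36: other taxable items → 5.5% + 2.75% transit = 8.25% → £3.49
Leather boots £218.56: clothing and footwear → 3% + 0.5% transit = 3.5% → £7.65
Hot pretzel £5.49: hot prepared food → 4.5% + 0% transit = 4.5% → £0.25
Subtotal = £300.45; tax = £14.70; total due = £315.15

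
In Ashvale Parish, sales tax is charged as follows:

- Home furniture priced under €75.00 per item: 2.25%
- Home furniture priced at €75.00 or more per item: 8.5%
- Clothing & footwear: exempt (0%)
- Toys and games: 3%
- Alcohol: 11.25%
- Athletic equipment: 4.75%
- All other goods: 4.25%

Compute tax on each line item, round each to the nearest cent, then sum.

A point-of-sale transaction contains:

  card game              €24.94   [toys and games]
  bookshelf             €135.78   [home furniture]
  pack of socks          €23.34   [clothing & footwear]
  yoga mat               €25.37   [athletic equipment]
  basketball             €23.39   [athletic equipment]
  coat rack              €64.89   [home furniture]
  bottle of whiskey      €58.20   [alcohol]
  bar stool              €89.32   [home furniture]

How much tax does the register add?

Card game €24.94: toys and games → 3% → €0.75
Bookshelf €135.78: home furniture, €75.00 or more → 8.5% → €11.54
Pack of socks €23.34: clothing & footwear → 0% → €0.00
Yoga mat €25.37: athletic equipment → 4.75% → €1.21
Basketball €23.39: athletic equipment → 4.75% → €1.11
Coat rack €64.89: home furniture, under €75.00 → 2.25% → €1.46
Bottle of whiskey €58.20: alcohol → 11.25% → €6.55
Bar stool €89.32: home furniture, €75.00 or more → 8.5% → €7.59
Total tax = €0.75 + €11.54 + €1.21 + €1.11 + €1.46 + €6.55 + €7.59 = €30.21

€30.21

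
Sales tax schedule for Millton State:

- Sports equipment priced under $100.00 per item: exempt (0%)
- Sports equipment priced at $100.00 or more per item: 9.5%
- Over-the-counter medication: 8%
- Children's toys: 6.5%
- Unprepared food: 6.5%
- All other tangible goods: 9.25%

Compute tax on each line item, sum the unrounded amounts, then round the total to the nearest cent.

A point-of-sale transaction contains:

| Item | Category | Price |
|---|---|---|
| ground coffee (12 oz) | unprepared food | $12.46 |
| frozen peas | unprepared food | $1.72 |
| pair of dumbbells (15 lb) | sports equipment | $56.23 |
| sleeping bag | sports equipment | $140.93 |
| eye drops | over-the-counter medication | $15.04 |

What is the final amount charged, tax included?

$241.89

Ground coffee (12 oz) $12.46: unprepared food → 6.5% → $0.8099
Frozen peas $1.72: unprepared food → 6.5% → $0.1118
Pair of dumbbells (15 lb) $56.23: sports equipment, under $100.00 → 0% → $0.00
Sleeping bag $140.93: sports equipment, $100.00 or more → 9.5% → $13.38835
Eye drops $15.04: over-the-counter medication → 8% → $1.2032
Subtotal = $226.38; unrounded tax = $15.51325 → $15.51; total due = $241.89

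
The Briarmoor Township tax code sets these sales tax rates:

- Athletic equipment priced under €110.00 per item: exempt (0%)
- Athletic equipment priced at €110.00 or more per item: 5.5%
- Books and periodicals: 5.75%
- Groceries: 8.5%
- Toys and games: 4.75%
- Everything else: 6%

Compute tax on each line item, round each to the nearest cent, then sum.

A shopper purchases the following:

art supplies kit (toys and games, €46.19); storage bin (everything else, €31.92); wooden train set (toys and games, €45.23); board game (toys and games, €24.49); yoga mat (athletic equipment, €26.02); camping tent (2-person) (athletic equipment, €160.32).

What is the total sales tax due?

Art supplies kit €46.19: toys and games → 4.75% → €2.19
Storage bin €31.92: everything else → 6% → €1.92
Wooden train set €45.23: toys and games → 4.75% → €2.15
Board game €24.49: toys and games → 4.75% → €1.16
Yoga mat €26.02: athletic equipment, under €110.00 → 0% → €0.00
Camping tent (2-person) €160.32: athletic equipment, €110.00 or more → 5.5% → €8.82
Total tax = €2.19 + €1.92 + €2.15 + €1.16 + €8.82 = €16.24

€16.24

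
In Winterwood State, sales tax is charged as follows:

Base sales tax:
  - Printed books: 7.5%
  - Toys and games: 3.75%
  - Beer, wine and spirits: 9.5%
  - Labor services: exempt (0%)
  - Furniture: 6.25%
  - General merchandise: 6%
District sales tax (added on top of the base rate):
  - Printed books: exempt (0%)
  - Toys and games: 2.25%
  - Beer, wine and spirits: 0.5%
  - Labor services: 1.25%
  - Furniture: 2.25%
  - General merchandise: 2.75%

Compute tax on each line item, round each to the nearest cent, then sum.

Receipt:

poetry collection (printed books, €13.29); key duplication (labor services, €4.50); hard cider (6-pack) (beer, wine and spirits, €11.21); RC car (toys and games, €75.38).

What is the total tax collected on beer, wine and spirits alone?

€1.12

Hard cider (6-pack) €11.21: beer, wine and spirits → 9.5% + 0.5% district = 10% → €1.12
Tax on beer, wine and spirits = €1.12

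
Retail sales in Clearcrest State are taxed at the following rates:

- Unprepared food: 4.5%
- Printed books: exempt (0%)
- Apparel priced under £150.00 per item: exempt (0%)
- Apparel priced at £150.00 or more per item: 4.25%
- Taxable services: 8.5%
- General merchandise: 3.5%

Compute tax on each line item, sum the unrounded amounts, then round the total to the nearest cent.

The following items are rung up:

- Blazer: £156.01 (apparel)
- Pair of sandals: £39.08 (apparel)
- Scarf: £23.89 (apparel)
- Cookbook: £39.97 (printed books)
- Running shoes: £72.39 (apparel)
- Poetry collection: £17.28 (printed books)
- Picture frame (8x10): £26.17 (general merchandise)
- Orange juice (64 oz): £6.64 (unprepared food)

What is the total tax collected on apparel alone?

£6.63

Blazer £156.01: apparel, £150.00 or more → 4.25% → £6.630425
Pair of sandals £39.08: apparel, under £150.00 → 0% → £0.00
Scarf £23.89: apparel, under £150.00 → 0% → £0.00
Running shoes £72.39: apparel, under £150.00 → 0% → £0.00
Tax on apparel: unrounded sum = £6.630425 → £6.63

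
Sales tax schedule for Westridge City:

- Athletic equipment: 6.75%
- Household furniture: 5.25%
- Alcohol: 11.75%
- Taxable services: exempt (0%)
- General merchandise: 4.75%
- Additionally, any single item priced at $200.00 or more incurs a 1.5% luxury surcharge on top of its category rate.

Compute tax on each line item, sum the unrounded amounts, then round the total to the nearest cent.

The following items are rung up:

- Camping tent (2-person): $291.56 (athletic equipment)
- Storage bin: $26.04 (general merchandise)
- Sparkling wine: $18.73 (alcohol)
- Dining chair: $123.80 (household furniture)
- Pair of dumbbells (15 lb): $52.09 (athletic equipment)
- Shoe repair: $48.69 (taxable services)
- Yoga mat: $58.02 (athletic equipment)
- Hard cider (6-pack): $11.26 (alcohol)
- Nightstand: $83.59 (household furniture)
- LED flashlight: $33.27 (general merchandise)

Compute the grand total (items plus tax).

Camping tent (2-person) $291.56: athletic equipment → 6.75% + 1.5% surcharge = 8.25% → $24.0537
Storage bin $26.04: general merchandise → 4.75% → $1.2369
Sparkling wine $18.73: alcohol → 11.75% → $2.200775
Dining chair $123.80: household furniture → 5.25% → $6.4995
Pair of dumbbells (15 lb) $52.09: athletic equipment → 6.75% → $3.516075
Shoe repair $48.69: taxable services → 0% → $0.00
Yoga mat $58.02: athletic equipment → 6.75% → $3.91635
Hard cider (6-pack) $11.26: alcohol → 11.75% → $1.32305
Nightstand $83.59: household furniture → 5.25% → $4.388475
LED flashlight $33.27: general merchandise → 4.75% → $1.580325
Subtotal = $747.05; unrounded tax = $48.71515 → $48.72; total due = $795.77

$795.77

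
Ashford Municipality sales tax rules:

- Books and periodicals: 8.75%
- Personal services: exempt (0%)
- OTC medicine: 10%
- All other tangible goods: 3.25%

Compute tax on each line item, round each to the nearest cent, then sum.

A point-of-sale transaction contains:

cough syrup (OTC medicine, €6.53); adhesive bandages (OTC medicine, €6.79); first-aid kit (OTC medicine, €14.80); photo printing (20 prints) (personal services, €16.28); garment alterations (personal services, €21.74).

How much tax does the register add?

Cough syrup €6.53: OTC medicine → 10% → €0.65
Adhesive bandages €6.79: OTC medicine → 10% → €0.68
First-aid kit €14.80: OTC medicine → 10% → €1.48
Photo printing (20 prints) €16.28: personal services → 0% → €0.00
Garment alterations €21.74: personal services → 0% → €0.00
Total tax = €0.65 + €0.68 + €1.48 = €2.81

€2.81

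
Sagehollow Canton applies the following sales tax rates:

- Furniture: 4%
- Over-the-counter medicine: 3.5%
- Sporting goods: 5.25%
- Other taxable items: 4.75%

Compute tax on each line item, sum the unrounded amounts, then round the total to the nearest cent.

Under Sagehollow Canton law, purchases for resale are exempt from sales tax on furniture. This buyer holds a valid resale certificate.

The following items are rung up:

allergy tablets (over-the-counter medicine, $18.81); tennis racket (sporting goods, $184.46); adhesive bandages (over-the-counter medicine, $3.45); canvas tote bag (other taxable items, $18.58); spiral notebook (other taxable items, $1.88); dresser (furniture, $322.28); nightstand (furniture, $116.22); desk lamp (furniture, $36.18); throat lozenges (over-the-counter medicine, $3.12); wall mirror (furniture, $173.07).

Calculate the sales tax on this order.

$11.54

Allergy tablets $18.81: over-the-counter medicine → 3.5% → $0.65835
Tennis racket $184.46: sporting goods → 5.25% → $9.68415
Adhesive bandages $3.45: over-the-counter medicine → 3.5% → $0.12075
Canvas tote bag $18.58: other taxable items → 4.75% → $0.88255
Spiral notebook $1.88: other taxable items → 4.75% → $0.0893
Dresser $322.28: furniture, buyer-exempt → 0% → $0.00
Nightstand $116.22: furniture, buyer-exempt → 0% → $0.00
Desk lamp $36.18: furniture, buyer-exempt → 0% → $0.00
Throat lozenges $3.12: over-the-counter medicine → 3.5% → $0.1092
Wall mirror $173.07: furniture, buyer-exempt → 0% → $0.00
Unrounded tax sum = $11.5443 → $11.54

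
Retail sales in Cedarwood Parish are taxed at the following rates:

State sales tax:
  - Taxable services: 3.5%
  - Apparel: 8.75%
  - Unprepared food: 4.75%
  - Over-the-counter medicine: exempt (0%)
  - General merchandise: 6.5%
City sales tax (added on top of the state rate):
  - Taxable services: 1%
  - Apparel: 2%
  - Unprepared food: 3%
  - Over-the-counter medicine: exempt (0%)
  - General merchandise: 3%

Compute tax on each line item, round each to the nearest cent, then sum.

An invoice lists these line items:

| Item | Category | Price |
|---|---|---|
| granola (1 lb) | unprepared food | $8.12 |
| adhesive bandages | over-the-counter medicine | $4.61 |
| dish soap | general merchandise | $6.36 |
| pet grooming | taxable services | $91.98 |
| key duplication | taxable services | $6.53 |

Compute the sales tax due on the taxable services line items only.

Pet grooming $91.98: taxable services → 3.5% + 1% city = 4.5% → $4.14
Key duplication $6.53: taxable services → 3.5% + 1% city = 4.5% → $0.29
Tax on taxable services = $4.14 + $0.29 = $4.43

$4.43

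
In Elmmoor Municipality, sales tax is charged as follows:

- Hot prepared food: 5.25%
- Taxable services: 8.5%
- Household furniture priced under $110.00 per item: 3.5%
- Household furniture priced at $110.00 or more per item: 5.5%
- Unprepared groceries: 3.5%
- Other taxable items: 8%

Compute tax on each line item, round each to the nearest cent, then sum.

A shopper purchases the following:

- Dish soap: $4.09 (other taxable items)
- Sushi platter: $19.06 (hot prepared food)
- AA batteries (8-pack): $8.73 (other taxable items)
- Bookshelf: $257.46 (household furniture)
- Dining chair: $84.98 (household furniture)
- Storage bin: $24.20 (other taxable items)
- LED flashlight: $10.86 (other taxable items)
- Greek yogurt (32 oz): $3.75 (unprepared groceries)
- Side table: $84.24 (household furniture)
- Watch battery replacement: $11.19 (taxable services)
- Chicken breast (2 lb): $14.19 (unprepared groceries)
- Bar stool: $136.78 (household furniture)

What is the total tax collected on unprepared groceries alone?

Greek yogurt (32 oz) $3.75: unprepared groceries → 3.5% → $0.13
Chicken breast (2 lb) $14.19: unprepared groceries → 3.5% → $0.50
Tax on unprepared groceries = $0.13 + $0.50 = $0.63

$0.63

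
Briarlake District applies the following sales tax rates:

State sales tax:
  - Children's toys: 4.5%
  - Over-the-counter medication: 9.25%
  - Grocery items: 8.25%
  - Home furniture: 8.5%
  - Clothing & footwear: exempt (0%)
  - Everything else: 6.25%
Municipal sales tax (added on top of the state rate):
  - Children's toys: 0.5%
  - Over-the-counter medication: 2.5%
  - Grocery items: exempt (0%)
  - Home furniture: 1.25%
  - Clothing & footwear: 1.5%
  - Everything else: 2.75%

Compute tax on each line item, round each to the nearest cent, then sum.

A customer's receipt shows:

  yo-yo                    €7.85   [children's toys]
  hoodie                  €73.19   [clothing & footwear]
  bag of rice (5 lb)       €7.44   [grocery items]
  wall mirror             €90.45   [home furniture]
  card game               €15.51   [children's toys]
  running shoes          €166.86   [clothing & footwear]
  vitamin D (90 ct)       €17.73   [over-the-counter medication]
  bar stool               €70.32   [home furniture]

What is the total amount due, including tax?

€472.49

Yo-yo €7.85: children's toys → 4.5% + 0.5% municipal = 5% → €0.39
Hoodie €73.19: clothing & footwear → 0% + 1.5% municipal = 1.5% → €1.10
Bag of rice (5 lb) €7.44: grocery items → 8.25% + 0% municipal = 8.25% → €0.61
Wall mirror €90.45: home furniture → 8.5% + 1.25% municipal = 9.75% → €8.82
Card game €15.51: children's toys → 4.5% + 0.5% municipal = 5% → €0.78
Running shoes €166.86: clothing & footwear → 0% + 1.5% municipal = 1.5% → €2.50
Vitamin D (90 ct) €17.73: over-the-counter medication → 9.25% + 2.5% municipal = 11.75% → €2.08
Bar stool €70.32: home furniture → 8.5% + 1.25% municipal = 9.75% → €6.86
Subtotal = €449.35; tax = €23.14; total due = €472.49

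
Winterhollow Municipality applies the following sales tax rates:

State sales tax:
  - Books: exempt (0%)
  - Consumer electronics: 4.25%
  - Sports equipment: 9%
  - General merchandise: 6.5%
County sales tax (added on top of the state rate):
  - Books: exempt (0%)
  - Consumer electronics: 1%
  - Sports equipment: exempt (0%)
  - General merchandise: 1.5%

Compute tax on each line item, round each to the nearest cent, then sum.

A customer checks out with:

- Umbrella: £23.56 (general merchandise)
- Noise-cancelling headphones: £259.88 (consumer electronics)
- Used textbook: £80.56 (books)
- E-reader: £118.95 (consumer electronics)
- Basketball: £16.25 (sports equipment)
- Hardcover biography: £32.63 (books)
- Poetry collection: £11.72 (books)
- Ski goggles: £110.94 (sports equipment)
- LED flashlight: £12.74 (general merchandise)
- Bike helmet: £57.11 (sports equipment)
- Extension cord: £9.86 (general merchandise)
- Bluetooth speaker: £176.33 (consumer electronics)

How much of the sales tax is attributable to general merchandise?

£3.69

Umbrella £23.56: general merchandise → 6.5% + 1.5% county = 8% → £1.88
LED flashlight £12.74: general merchandise → 6.5% + 1.5% county = 8% → £1.02
Extension cord £9.86: general merchandise → 6.5% + 1.5% county = 8% → £0.79
Tax on general merchandise = £1.88 + £1.02 + £0.79 = £3.69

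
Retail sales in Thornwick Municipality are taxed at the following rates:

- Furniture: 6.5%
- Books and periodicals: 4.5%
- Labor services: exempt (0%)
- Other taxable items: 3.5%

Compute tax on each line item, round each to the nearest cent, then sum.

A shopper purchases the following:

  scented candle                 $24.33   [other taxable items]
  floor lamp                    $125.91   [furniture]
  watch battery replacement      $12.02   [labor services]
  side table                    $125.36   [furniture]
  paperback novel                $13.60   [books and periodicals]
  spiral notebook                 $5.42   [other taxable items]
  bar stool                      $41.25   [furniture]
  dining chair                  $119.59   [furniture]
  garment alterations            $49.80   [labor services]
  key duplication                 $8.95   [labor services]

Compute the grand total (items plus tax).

$554.66

Scented candle $24.33: other taxable items → 3.5% → $0.85
Floor lamp $125.91: furniture → 6.5% → $8.18
Watch battery replacement $12.02: labor services → 0% → $0.00
Side table $125.36: furniture → 6.5% → $8.15
Paperback novel $13.60: books and periodicals → 4.5% → $0.61
Spiral notebook $5.42: other taxable items → 3.5% → $0.19
Bar stool $41.25: furniture → 6.5% → $2.68
Dining chair $119.59: furniture → 6.5% → $7.77
Garment alterations $49.80: labor services → 0% → $0.00
Key duplication $8.95: labor services → 0% → $0.00
Subtotal = $526.23; tax = $28.43; total due = $554.66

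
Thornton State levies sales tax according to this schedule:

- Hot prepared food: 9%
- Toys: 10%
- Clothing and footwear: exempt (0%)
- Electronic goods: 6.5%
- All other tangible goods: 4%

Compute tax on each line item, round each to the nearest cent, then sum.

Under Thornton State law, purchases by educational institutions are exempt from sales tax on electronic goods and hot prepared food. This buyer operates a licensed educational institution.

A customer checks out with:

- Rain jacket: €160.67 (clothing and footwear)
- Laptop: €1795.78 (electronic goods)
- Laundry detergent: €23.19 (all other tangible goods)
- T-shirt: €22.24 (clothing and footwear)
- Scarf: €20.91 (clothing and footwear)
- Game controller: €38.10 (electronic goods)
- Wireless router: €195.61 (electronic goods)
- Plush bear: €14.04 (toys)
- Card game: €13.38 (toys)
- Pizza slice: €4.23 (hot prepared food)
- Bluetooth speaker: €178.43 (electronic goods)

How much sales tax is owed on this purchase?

€3.67

Rain jacket €160.67: clothing and footwear → 0% → €0.00
Laptop €1795.78: electronic goods, buyer-exempt → 0% → €0.00
Laundry detergent €23.19: all other tangible goods → 4% → €0.93
T-shirt €22.24: clothing and footwear → 0% → €0.00
Scarf €20.91: clothing and footwear → 0% → €0.00
Game controller €38.10: electronic goods, buyer-exempt → 0% → €0.00
Wireless router €195.61: electronic goods, buyer-exempt → 0% → €0.00
Plush bear €14.04: toys → 10% → €1.40
Card game €13.38: toys → 10% → €1.34
Pizza slice €4.23: hot prepared food, buyer-exempt → 0% → €0.00
Bluetooth speaker €178.43: electronic goods, buyer-exempt → 0% → €0.00
Total tax = €0.93 + €1.40 + €1.34 = €3.67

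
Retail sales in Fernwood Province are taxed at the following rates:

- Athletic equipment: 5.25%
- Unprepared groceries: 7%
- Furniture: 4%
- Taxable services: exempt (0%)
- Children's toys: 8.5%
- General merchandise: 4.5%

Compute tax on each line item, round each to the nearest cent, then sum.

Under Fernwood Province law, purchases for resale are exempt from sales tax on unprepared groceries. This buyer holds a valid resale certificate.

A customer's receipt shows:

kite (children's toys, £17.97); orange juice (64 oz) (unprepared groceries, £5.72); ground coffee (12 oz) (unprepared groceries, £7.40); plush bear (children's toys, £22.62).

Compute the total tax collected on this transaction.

£3.45

Kite £17.97: children's toys → 8.5% → £1.53
Orange juice (64 oz) £5.72: unprepared groceries, buyer-exempt → 0% → £0.00
Ground coffee (12 oz) £7.40: unprepared groceries, buyer-exempt → 0% → £0.00
Plush bear £22.62: children's toys → 8.5% → £1.92
Total tax = £1.53 + £1.92 = £3.45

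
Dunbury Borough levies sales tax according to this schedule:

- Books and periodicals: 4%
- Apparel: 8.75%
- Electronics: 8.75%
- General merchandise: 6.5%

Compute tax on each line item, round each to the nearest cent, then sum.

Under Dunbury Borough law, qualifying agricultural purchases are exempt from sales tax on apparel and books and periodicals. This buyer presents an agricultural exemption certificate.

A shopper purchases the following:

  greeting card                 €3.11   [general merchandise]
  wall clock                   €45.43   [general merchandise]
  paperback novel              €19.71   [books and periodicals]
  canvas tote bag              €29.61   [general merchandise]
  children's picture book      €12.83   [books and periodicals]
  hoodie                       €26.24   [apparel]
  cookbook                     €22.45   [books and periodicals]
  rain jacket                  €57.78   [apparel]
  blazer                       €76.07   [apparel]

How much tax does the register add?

Greeting card €3.11: general merchandise → 6.5% → €0.20
Wall clock €45.43: general merchandise → 6.5% → €2.95
Paperback novel €19.71: books and periodicals, buyer-exempt → 0% → €0.00
Canvas tote bag €29.61: general merchandise → 6.5% → €1.92
Children's picture book €12.83: books and periodicals, buyer-exempt → 0% → €0.00
Hoodie €26.24: apparel, buyer-exempt → 0% → €0.00
Cookbook €22.45: books and periodicals, buyer-exempt → 0% → €0.00
Rain jacket €57.78: apparel, buyer-exempt → 0% → €0.00
Blazer €76.07: apparel, buyer-exempt → 0% → €0.00
Total tax = €0.20 + €2.95 + €1.92 = €5.07

€5.07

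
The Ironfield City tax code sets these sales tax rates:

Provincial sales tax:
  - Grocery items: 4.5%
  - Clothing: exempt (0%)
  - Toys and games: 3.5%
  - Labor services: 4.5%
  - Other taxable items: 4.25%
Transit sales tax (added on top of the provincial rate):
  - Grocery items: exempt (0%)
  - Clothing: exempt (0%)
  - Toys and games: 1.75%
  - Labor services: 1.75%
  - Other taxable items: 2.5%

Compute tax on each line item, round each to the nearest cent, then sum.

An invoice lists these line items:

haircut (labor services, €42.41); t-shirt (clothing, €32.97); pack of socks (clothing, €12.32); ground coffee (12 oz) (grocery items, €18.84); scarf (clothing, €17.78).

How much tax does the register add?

€3.50

Haircut €42.41: labor services → 4.5% + 1.75% transit = 6.25% → €2.65
T-shirt €32.97: clothing → 0% + 0% transit = 0% → €0.00
Pack of socks €12.32: clothing → 0% + 0% transit = 0% → €0.00
Ground coffee (12 oz) €18.84: grocery items → 4.5% + 0% transit = 4.5% → €0.85
Scarf €17.78: clothing → 0% + 0% transit = 0% → €0.00
Total tax = €2.65 + €0.85 = €3.50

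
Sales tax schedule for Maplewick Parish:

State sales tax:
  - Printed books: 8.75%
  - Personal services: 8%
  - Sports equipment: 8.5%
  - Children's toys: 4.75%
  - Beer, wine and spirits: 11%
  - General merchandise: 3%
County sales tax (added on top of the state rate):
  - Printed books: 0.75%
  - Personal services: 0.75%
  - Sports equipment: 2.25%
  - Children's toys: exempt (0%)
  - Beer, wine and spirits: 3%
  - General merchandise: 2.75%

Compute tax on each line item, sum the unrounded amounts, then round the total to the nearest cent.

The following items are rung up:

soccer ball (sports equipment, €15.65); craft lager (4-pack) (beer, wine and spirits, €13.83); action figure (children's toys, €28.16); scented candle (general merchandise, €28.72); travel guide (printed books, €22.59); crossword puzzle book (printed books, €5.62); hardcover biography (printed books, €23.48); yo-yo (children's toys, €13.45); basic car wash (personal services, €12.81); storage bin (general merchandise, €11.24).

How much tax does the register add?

€13.92

Soccer ball €15.65: sports equipment → 8.5% + 2.25% county = 10.75% → €1.682375
Craft lager (4-pack) €13.83: beer, wine and spirits → 11% + 3% county = 14% → €1.9362
Action figure €28.16: children's toys → 4.75% + 0% county = 4.75% → €1.3376
Scented candle €28.72: general merchandise → 3% + 2.75% county = 5.75% → €1.6514
Travel guide €22.59: printed books → 8.75% + 0.75% county = 9.5% → €2.14605
Crossword puzzle book €5.62: printed books → 8.75% + 0.75% county = 9.5% → €0.5339
Hardcover biography €23.48: printed books → 8.75% + 0.75% county = 9.5% → €2.2306
Yo-yo €13.45: children's toys → 4.75% + 0% county = 4.75% → €0.638875
Basic car wash €12.81: personal services → 8% + 0.75% county = 8.75% → €1.120875
Storage bin €11.24: general merchandise → 3% + 2.75% county = 5.75% → €0.6463
Unrounded tax sum = €13.924175 → €13.92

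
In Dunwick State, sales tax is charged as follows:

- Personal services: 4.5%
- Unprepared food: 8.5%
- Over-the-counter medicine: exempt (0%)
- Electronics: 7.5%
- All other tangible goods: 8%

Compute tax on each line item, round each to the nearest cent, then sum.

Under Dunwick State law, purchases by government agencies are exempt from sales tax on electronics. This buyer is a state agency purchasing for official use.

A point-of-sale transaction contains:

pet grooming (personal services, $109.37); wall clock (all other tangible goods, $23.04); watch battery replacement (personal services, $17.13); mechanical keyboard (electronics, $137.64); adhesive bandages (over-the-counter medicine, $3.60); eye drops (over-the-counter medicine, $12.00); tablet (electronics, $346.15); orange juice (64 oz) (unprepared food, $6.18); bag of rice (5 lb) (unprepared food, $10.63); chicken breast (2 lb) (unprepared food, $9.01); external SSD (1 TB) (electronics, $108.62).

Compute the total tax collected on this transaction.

$9.73

Pet grooming $109.37: personal services → 4.5% → $4.92
Wall clock $23.04: all other tangible goods → 8% → $1.84
Watch battery replacement $17.13: personal services → 4.5% → $0.77
Mechanical keyboard $137.64: electronics, buyer-exempt → 0% → $0.00
Adhesive bandages $3.60: over-the-counter medicine → 0% → $0.00
Eye drops $12.00: over-the-counter medicine → 0% → $0.00
Tablet $346.15: electronics, buyer-exempt → 0% → $0.00
Orange juice (64 oz) $6.18: unprepared food → 8.5% → $0.53
Bag of rice (5 lb) $10.63: unprepared food → 8.5% → $0.90
Chicken breast (2 lb) $9.01: unprepared food → 8.5% → $0.77
External SSD (1 TB) $108.62: electronics, buyer-exempt → 0% → $0.00
Total tax = $4.92 + $1.84 + $0.77 + $0.53 + $0.90 + $0.77 = $9.73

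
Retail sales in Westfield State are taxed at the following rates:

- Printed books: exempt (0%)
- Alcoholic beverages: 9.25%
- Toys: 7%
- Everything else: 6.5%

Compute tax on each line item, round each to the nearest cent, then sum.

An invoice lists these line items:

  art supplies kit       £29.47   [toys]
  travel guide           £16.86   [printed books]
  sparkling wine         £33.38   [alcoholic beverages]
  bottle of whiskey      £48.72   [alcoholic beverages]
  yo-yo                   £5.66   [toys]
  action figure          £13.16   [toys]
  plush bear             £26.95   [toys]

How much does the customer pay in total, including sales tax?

Art supplies kit £29.47: toys → 7% → £2.06
Travel guide £16.86: printed books → 0% → £0.00
Sparkling wine £33.38: alcoholic beverages → 9.25% → £3.09
Bottle of whiskey £48.72: alcoholic beverages → 9.25% → £4.51
Yo-yo £5.66: toys → 7% → £0.40
Action figure £13.16: toys → 7% → £0.92
Plush bear £26.95: toys → 7% → £1.89
Subtotal = £174.20; tax = £12.87; total due = £187.07

£187.07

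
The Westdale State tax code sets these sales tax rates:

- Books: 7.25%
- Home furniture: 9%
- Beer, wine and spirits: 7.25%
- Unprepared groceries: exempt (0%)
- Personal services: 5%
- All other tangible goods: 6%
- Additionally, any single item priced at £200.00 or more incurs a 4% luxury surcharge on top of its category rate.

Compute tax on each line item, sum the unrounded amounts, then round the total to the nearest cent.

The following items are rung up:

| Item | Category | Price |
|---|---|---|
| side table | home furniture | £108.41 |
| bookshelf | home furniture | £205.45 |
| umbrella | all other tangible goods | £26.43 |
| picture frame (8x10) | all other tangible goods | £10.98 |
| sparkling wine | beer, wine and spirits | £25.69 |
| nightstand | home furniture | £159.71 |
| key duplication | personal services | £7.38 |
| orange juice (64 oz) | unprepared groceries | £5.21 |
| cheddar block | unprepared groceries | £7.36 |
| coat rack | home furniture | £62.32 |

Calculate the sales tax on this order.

Side table £108.41: home furniture → 9% → £9.7569
Bookshelf £205.45: home furniture → 9% + 4% surcharge = 13% → £26.7085
Umbrella £26.43: all other tangible goods → 6% → £1.5858
Picture frame (8x10) £10.98: all other tangible goods → 6% → £0.6588
Sparkling wine £25.69: beer, wine and spirits → 7.25% → £1.862525
Nightstand £159.71: home furniture → 9% → £14.3739
Key duplication £7.38: personal services → 5% → £0.369
Orange juice (64 oz) £5.21: unprepared groceries → 0% → £0.00
Cheddar block £7.36: unprepared groceries → 0% → £0.00
Coat rack £62.32: home furniture → 9% → £5.6088
Unrounded tax sum = £60.924225 → £60.92

£60.92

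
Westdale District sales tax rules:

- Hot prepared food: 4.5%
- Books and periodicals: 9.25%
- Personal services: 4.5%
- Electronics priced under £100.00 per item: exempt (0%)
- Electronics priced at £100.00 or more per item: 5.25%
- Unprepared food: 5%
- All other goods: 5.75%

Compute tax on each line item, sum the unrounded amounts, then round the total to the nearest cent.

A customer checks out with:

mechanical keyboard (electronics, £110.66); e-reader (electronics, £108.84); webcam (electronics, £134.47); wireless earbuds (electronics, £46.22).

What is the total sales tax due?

£18.58

Mechanical keyboard £110.66: electronics, £100.00 or more → 5.25% → £5.80965
E-reader £108.84: electronics, £100.00 or more → 5.25% → £5.7141
Webcam £134.47: electronics, £100.00 or more → 5.25% → £7.059675
Wireless earbuds £46.22: electronics, under £100.00 → 0% → £0.00
Unrounded tax sum = £18.583425 → £18.58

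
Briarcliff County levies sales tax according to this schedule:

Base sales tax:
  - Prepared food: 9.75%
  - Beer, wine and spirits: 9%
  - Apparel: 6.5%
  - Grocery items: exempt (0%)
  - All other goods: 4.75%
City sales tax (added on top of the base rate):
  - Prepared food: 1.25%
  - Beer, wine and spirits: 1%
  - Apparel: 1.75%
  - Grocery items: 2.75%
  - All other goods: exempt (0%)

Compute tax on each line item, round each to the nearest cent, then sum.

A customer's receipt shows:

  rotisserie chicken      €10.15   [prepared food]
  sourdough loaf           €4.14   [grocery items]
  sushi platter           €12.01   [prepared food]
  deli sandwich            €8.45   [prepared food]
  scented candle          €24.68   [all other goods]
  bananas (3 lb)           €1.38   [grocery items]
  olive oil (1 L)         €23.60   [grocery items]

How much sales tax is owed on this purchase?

€5.34

Rotisserie chicken €10.15: prepared food → 9.75% + 1.25% city = 11% → €1.12
Sourdough loaf €4.14: grocery items → 0% + 2.75% city = 2.75% → €0.11
Sushi platter €12.01: prepared food → 9.75% + 1.25% city = 11% → €1.32
Deli sandwich €8.45: prepared food → 9.75% + 1.25% city = 11% → €0.93
Scented candle €24.68: all other goods → 4.75% + 0% city = 4.75% → €1.17
Bananas (3 lb) €1.38: grocery items → 0% + 2.75% city = 2.75% → €0.04
Olive oil (1 L) €23.60: grocery items → 0% + 2.75% city = 2.75% → €0.65
Total tax = €1.12 + €0.11 + €1.32 + €0.93 + €1.17 + €0.04 + €0.65 = €5.34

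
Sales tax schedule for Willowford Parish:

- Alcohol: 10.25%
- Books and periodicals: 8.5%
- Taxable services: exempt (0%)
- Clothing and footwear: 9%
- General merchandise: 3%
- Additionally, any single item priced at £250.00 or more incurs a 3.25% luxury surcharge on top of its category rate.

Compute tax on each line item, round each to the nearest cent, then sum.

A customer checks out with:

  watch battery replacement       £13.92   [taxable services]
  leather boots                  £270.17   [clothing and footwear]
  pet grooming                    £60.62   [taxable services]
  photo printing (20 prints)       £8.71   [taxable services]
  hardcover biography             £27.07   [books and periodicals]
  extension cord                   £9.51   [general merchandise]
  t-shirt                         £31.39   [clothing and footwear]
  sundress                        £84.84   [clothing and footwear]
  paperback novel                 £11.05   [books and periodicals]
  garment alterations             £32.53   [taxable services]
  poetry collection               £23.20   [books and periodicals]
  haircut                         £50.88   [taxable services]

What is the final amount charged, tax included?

Watch battery replacement £13.92: taxable services → 0% → £0.00
Leather boots £270.17: clothing and footwear → 9% + 3.25% surcharge = 12.25% → £33.10
Pet grooming £60.62: taxable services → 0% → £0.00
Photo printing (20 prints) £8.71: taxable services → 0% → £0.00
Hardcover biography £27.07: books and periodicals → 8.5% → £2.30
Extension cord £9.51: general merchandise → 3% → £0.29
T-shirt £31.39: clothing and footwear → 9% → £2.83
Sundress £84.84: clothing and footwear → 9% → £7.64
Paperback novel £11.05: books and periodicals → 8.5% → £0.94
Garment alterations £32.53: taxable services → 0% → £0.00
Poetry collection £23.20: books and periodicals → 8.5% → £1.97
Haircut £50.88: taxable services → 0% → £0.00
Subtotal = £623.89; tax = £49.07; total due = £672.96

£672.96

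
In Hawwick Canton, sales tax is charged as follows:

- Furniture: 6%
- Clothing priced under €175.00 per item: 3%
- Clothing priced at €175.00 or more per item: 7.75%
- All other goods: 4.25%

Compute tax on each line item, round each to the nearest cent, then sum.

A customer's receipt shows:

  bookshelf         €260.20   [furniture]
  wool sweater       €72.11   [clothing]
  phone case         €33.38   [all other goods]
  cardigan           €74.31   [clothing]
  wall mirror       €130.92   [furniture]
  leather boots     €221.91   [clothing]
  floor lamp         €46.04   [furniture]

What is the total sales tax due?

Bookshelf €260.20: furniture → 6% → €15.61
Wool sweater €72.11: clothing, under €175.00 → 3% → €2.16
Phone case €33.38: all other goods → 4.25% → €1.42
Cardigan €74.31: clothing, under €175.00 → 3% → €2.23
Wall mirror €130.92: furniture → 6% → €7.86
Leather boots €221.91: clothing, €175.00 or more → 7.75% → €17.20
Floor lamp €46.04: furniture → 6% → €2.76
Total tax = €15.61 + €2.16 + €1.42 + €2.23 + €7.86 + €17.20 + €2.76 = €49.24

€49.24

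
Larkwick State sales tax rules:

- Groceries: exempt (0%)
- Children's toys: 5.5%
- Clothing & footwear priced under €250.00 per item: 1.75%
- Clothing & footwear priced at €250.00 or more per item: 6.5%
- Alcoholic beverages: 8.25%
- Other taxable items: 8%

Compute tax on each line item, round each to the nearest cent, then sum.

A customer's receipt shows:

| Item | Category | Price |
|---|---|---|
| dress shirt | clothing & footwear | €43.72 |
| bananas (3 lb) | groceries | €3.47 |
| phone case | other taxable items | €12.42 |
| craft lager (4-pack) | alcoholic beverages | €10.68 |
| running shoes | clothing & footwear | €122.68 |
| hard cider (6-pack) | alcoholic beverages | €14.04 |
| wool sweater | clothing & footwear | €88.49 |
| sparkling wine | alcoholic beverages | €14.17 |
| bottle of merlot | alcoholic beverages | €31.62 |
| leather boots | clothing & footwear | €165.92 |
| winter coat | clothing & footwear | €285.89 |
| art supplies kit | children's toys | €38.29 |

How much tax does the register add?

€34.87

Dress shirt €43.72: clothing & footwear, under €250.00 → 1.75% → €0.77
Bananas (3 lb) €3.47: groceries → 0% → €0.00
Phone case €12.42: other taxable items → 8% → €0.99
Craft lager (4-pack) €10.68: alcoholic beverages → 8.25% → €0.88
Running shoes €122.68: clothing & footwear, under €250.00 → 1.75% → €2.15
Hard cider (6-pack) €14.04: alcoholic beverages → 8.25% → €1.16
Wool sweater €88.49: clothing & footwear, under €250.00 → 1.75% → €1.55
Sparkling wine €14.17: alcoholic beverages → 8.25% → €1.17
Bottle of merlot €31.62: alcoholic beverages → 8.25% → €2.61
Leather boots €165.92: clothing & footwear, under €250.00 → 1.75% → €2.90
Winter coat €285.89: clothing & footwear, €250.00 or more → 6.5% → €18.58
Art supplies kit €38.29: children's toys → 5.5% → €2.11
Total tax = €0.77 + €0.99 + €0.88 + €2.15 + €1.16 + €1.55 + €1.17 + €2.61 + €2.90 + €18.58 + €2.11 = €34.87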